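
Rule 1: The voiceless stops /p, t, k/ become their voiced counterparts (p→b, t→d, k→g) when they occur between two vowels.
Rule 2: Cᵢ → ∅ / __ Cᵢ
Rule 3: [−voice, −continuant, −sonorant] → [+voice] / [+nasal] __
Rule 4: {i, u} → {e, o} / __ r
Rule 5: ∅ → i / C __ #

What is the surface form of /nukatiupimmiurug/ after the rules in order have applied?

Rule 1 (intervocalic voicing): /k/ is a voiceless stop between vowels /u/ and /a/, so it voices to [g]. /t/ is a voiceless stop between vowels /a/ and /i/, so it voices to [d]. /p/ is a voiceless stop between vowels /u/ and /i/, so it voices to [b]. /nukatiupimmiurug/ → nugadiubimmiurug.
Rule 2 (degemination): /mm/ is a geminate; the first /m/ deletes. /nugadiubimmiurug/ → nugadiubimiurug.
Rule 3 (post-nasal voicing): no segment meets the environment; /nugadiubimiurug/ is unchanged.
Rule 4 (pre-rhotic lowering): /u/ is a high vowel immediately before /r/, so it lowers to [o]. /nugadiubimiurug/ → nugadiubimiorug.
Rule 5 (final i-epenthesis): the form ends in the consonant /g/, so [i] is inserted word-finally. /nugadiubimiorug/ → nugadiubimiorugi.

nugadiubimiorugi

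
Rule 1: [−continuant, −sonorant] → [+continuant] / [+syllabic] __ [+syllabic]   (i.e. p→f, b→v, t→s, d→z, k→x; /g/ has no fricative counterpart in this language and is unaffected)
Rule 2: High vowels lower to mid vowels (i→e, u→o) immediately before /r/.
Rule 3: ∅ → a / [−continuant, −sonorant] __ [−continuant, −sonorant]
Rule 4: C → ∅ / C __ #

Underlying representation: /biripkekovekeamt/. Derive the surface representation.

beripakexovexeam

Rule 1 (intervocalic spirantization): /k/ is a stop between vowels /e/ and /o/, so it spirantizes to the fricative [x]. /k/ is a stop between vowels /e/ and /e/, so it spirantizes to the fricative [x]. /biripkekovekeamt/ → biripkexovexeamt.
Rule 2 (pre-rhotic lowering): /i/ is a high vowel immediately before /r/, so it lowers to [e]. /biripkexovexeamt/ → beripkexovexeamt.
Rule 3 (stop-cluster a-epenthesis): /p/ and /k/ form a stop–stop cluster, so [a] is inserted between them. /beripkexovexeamt/ → beripakexovexeamt.
Rule 4 (final cluster simplification): /t/ is the second consonant of a word-final cluster /mt/, so it deletes. /beripakexovexeamt/ → beripakexovexeam.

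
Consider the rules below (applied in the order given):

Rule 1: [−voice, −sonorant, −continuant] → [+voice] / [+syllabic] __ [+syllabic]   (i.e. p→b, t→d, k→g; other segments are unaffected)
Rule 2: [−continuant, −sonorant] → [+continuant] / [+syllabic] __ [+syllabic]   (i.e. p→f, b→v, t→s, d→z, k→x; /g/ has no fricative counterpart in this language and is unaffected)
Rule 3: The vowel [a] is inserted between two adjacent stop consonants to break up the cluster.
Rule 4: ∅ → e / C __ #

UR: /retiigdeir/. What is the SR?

Rule 1 (intervocalic voicing): /t/ is a voiceless stop between vowels /e/ and /i/, so it voices to [d]. /retiigdeir/ → rediigdeir.
Rule 2 (intervocalic spirantization): /d/ is a stop between vowels /e/ and /i/, so it spirantizes to the fricative [z]. /rediigdeir/ → reziigdeir.
Rule 3 (stop-cluster a-epenthesis): /g/ and /d/ form a stop–stop cluster, so [a] is inserted between them. /reziigdeir/ → reziigadeir.
Rule 4 (final e-epenthesis): the form ends in the consonant /r/, so [e] is inserted word-finally. /reziigadeir/ → reziigadeire.

reziigadeire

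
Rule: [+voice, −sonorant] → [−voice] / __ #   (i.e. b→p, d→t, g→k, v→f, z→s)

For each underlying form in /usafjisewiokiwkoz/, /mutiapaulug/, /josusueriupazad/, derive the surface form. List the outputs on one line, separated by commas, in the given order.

/usafjisewiokiwkoz/: /z/ is a voiced obstruent in word-final position, so it devoices to [s]. → [usafjisewiokiwkos].
/mutiapaulug/: /g/ is a voiced obstruent in word-final position, so it devoices to [k]. → [mutiapauluk].
/josusueriupazad/: /d/ is a voiced obstruent in word-final position, so it devoices to [t]. → [josusueriupazat].

usafjisewiokiwkos, mutiapauluk, josusueriupazat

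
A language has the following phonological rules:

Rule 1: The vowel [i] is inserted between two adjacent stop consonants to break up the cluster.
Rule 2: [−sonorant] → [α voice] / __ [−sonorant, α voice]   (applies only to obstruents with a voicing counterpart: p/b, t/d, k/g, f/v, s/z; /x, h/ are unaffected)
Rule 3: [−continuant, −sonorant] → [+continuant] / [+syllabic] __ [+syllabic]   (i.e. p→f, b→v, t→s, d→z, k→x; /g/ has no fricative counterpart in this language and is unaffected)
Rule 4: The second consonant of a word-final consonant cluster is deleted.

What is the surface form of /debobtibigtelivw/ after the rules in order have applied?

devovisivigiseliv

Rule 1 (stop-cluster i-epenthesis): /b/ and /t/ form a stop–stop cluster, so [i] is inserted between them. /g/ and /t/ form a stop–stop cluster, so [i] is inserted between them. /debobtibigtelivw/ → debobitibigitelivw.
Rule 2 (regressive voicing assimilation): no segment meets the environment; /debobitibigitelivw/ is unchanged.
Rule 3 (intervocalic spirantization): /b/ is a stop between vowels /e/ and /o/, so it spirantizes to the fricative [v]. /b/ is a stop between vowels /o/ and /i/, so it spirantizes to the fricative [v]. /t/ is a stop between vowels /i/ and /i/, so it spirantizes to the fricative [s]. /b/ is a stop between vowels /i/ and /i/, so it spirantizes to the fricative [v]. /t/ is a stop between vowels /i/ and /e/, so it spirantizes to the fricative [s]. /debobitibigitelivw/ → devovisivigiselivw.
Rule 4 (final cluster simplification): /w/ is the second consonant of a word-final cluster /vw/, so it deletes. /devovisivigiselivw/ → devovisivigiseliv.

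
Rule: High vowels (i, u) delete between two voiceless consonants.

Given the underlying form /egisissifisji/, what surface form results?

/i/ is a high vowel flanked by voiceless consonants /s/ and /s/, so it deletes.
/i/ is a high vowel flanked by voiceless consonants /s/ and /f/, so it deletes.
/i/ is a high vowel flanked by voiceless consonants /f/ and /s/, so it deletes.
The other instances of /i/ do not occur in the required environment and remain unchanged.
Surface form: [egisssfsji].

egisssfsji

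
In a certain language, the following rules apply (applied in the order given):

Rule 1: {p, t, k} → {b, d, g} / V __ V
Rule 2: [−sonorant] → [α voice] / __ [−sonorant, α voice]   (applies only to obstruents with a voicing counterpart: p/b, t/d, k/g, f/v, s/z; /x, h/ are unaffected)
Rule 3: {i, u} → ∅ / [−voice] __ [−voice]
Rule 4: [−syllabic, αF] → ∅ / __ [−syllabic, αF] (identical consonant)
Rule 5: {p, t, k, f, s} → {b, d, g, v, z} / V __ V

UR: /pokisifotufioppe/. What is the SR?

Rule 1 (intervocalic voicing): /k/ is a voiceless stop between vowels /o/ and /i/, so it voices to [g]. /t/ is a voiceless stop between vowels /o/ and /u/, so it voices to [d]. /pokisifotufioppe/ → pogisifodufioppe.
Rule 2 (regressive voicing assimilation): no segment meets the environment; /pogisifodufioppe/ is unchanged.
Rule 3 (high vowel syncope): /i/ is a high vowel flanked by voiceless consonants /s/ and /f/, so it deletes. /pogisifodufioppe/ → pogisfodufioppe.
Rule 4 (degemination): /pp/ is a geminate; the first /p/ deletes. /pogisfodufioppe/ → pogisfodufiope.
Rule 5 (intervocalic voicing): /f/ is a voiceless obstruent between vowels /u/ and /i/, so it voices to [v]. /p/ is a voiceless obstruent between vowels /o/ and /e/, so it voices to [b]. /pogisfodufiope/ → pogisfoduviobe.

pogisfoduviobe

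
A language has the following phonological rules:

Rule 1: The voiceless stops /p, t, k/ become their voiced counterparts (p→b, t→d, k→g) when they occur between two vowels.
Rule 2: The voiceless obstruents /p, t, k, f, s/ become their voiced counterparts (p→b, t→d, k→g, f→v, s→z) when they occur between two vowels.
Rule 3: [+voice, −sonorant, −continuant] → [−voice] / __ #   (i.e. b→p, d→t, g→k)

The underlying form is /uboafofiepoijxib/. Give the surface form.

Rule 1 (intervocalic voicing): /p/ is a voiceless stop between vowels /e/ and /o/, so it voices to [b]. /uboafofiepoijxib/ → uboafofieboijxib.
Rule 2 (intervocalic voicing): /f/ is a voiceless obstruent between vowels /a/ and /o/, so it voices to [v]. /f/ is a voiceless obstruent between vowels /o/ and /i/, so it voices to [v]. /uboafofieboijxib/ → uboavovieboijxib.
Rule 3 (final devoicing): /b/ is a voiced stop in word-final position, so it devoices to [p]. /uboavovieboijxib/ → uboavovieboijxip.

uboavovieboijxip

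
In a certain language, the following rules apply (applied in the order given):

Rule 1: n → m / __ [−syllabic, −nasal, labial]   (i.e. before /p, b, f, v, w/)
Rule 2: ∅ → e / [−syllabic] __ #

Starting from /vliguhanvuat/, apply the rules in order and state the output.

Rule 1 (nasal place assimilation): /n/ precedes the labial consonant /v/, so it assimilates in place to [m]. /vliguhanvuat/ → vliguhamvuat.
Rule 2 (final e-epenthesis): the form ends in the consonant /t/, so [e] is inserted word-finally. /vliguhamvuat/ → vliguhamvuate.

vliguhamvuate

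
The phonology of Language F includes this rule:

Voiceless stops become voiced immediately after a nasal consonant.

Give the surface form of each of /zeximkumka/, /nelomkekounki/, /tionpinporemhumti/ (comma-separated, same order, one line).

/zeximkumka/: /k/ is a voiceless stop immediately after the nasal /m/, so it voices to [g]. /k/ is a voiceless stop immediately after the nasal /m/, so it voices to [g]. → [zeximgumga].
/nelomkekounki/: /k/ is a voiceless stop immediately after the nasal /m/, so it voices to [g]. /k/ is a voiceless stop immediately after the nasal /n/, so it voices to [g]. → [nelomgekoungi].
/tionpinporemhumti/: /p/ is a voiceless stop immediately after the nasal /n/, so it voices to [b]. /p/ is a voiceless stop immediately after the nasal /n/, so it voices to [b]. /t/ is a voiceless stop immediately after the nasal /m/, so it voices to [d]. → [tionbinboremhumdi].

zeximgumga, nelomgekoungi, tionbinboremhumdi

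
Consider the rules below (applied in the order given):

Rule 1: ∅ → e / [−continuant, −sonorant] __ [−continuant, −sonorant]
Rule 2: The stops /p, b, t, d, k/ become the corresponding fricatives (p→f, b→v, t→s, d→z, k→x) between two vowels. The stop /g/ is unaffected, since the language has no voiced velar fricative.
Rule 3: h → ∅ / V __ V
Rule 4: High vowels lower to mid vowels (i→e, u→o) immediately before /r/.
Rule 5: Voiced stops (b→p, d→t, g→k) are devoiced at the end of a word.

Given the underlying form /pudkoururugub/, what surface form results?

puzexoororugup

Rule 1 (stop-cluster e-epenthesis): /d/ and /k/ form a stop–stop cluster, so [e] is inserted between them. /pudkoururugub/ → pudekoururugub.
Rule 2 (intervocalic spirantization): /d/ is a stop between vowels /u/ and /e/, so it spirantizes to the fricative [z]. /k/ is a stop between vowels /e/ and /o/, so it spirantizes to the fricative [x]. /pudekoururugub/ → puzexoururugub.
Rule 3 (intervocalic h-deletion): no segment meets the environment; /puzexoururugub/ is unchanged.
Rule 4 (pre-rhotic lowering): /u/ is a high vowel immediately before /r/, so it lowers to [o]. /u/ is a high vowel immediately before /r/, so it lowers to [o]. /puzexoururugub/ → puzexoororugub.
Rule 5 (final devoicing): /b/ is a voiced stop in word-final position, so it devoices to [p]. /puzexoororugub/ → puzexoororugup.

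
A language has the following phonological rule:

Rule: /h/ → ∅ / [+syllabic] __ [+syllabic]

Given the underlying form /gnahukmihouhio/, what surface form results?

/h/ occurs between vowels /a/ and /u/, so it deletes.
/h/ occurs between vowels /i/ and /o/, so it deletes.
/h/ occurs between vowels /u/ and /i/, so it deletes.
Surface form: [gnaukmiouio].

gnaukmiouio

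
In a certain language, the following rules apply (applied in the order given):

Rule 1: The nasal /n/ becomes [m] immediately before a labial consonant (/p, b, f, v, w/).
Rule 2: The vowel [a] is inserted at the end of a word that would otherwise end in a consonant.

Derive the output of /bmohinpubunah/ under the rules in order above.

bmohimpubunaha

Rule 1 (nasal place assimilation): /n/ precedes the labial consonant /p/, so it assimilates in place to [m]. /bmohinpubunah/ → bmohimpubunah.
Rule 2 (final a-epenthesis): the form ends in the consonant /h/, so [a] is inserted word-finally. /bmohimpubunah/ → bmohimpubunaha.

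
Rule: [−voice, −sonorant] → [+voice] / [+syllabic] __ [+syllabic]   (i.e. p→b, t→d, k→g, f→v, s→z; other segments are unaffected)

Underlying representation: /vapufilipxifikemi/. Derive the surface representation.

/p/ is a voiceless obstruent between vowels /a/ and /u/, so it voices to [b].
/f/ is a voiceless obstruent between vowels /u/ and /i/, so it voices to [v].
/f/ is a voiceless obstruent between vowels /i/ and /i/, so it voices to [v].
/k/ is a voiceless obstruent between vowels /i/ and /e/, so it voices to [g].
Surface form: [vabuvilipxivigemi].

vabuvilipxivigemi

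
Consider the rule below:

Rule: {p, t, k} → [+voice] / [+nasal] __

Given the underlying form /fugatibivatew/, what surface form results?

No segment of /fugatibivatew/ meets the structural description of the rule, so the form surfaces unchanged.

fugatibivatew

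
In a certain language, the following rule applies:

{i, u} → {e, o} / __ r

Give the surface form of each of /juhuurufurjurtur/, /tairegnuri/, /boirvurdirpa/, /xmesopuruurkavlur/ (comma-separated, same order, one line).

/juhuurufurjurtur/: /u/ is a high vowel immediately before /r/, so it lowers to [o]. /u/ is a high vowel immediately before /r/, so it lowers to [o]. /u/ is a high vowel immediately before /r/, so it lowers to [o]. /u/ is a high vowel immediately before /r/, so it lowers to [o]. → [juhuoruforjortor].
/tairegnuri/: /i/ is a high vowel immediately before /r/, so it lowers to [e]. /u/ is a high vowel immediately before /r/, so it lowers to [o]. → [taeregnori].
/boirvurdirpa/: /i/ is a high vowel immediately before /r/, so it lowers to [e]. /u/ is a high vowel immediately before /r/, so it lowers to [o]. /i/ is a high vowel immediately before /r/, so it lowers to [e]. → [boervorderpa].
/xmesopuruurkavlur/: /u/ is a high vowel immediately before /r/, so it lowers to [o]. /u/ is a high vowel immediately before /r/, so it lowers to [o]. /u/ is a high vowel immediately before /r/, so it lowers to [o]. → [xmesoporuorkavlor].

juhuoruforjortor, taeregnori, boervorderpa, xmesoporuorkavlor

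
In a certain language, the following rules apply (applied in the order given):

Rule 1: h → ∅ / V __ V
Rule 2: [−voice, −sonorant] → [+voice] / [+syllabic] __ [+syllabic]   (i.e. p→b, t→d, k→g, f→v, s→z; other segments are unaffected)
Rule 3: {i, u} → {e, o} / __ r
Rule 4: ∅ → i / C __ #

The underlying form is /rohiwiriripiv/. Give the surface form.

roiwereribivi

Rule 1 (intervocalic h-deletion): /h/ occurs between vowels /o/ and /i/, so it deletes. /rohiwiriripiv/ → roiwiriripiv.
Rule 2 (intervocalic voicing): /p/ is a voiceless obstruent between vowels /i/ and /i/, so it voices to [b]. /roiwiriripiv/ → roiwiriribiv.
Rule 3 (pre-rhotic lowering): /i/ is a high vowel immediately before /r/, so it lowers to [e]. /i/ is a high vowel immediately before /r/, so it lowers to [e]. /roiwiriribiv/ → roiwereribiv.
Rule 4 (final i-epenthesis): the form ends in the consonant /v/, so [i] is inserted word-finally. /roiwereribiv/ → roiwereribivi.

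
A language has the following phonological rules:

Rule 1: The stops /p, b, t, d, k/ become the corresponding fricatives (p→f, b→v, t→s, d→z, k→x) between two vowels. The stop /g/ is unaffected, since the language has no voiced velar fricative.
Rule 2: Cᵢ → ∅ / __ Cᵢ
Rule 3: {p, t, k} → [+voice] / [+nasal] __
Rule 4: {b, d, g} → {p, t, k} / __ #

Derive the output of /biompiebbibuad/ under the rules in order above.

Rule 1 (intervocalic spirantization): /b/ is a stop between vowels /i/ and /u/, so it spirantizes to the fricative [v]. /biompiebbibuad/ → biompiebbivuad.
Rule 2 (degemination): /bb/ is a geminate; the first /b/ deletes. /biompiebbivuad/ → biompiebivuad.
Rule 3 (post-nasal voicing): /p/ is a voiceless stop immediately after the nasal /m/, so it voices to [b]. /biompiebivuad/ → biombiebivuad.
Rule 4 (final devoicing): /d/ is a voiced stop in word-final position, so it devoices to [t]. /biombiebivuad/ → biombiebivuat.

biombiebivuat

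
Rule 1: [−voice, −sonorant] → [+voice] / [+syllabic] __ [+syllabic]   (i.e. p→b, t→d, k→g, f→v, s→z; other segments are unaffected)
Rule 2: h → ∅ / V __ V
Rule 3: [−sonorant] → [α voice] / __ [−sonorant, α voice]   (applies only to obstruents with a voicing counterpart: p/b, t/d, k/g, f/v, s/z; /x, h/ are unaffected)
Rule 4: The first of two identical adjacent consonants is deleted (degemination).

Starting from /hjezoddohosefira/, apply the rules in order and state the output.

hjezodoozevira

Rule 1 (intervocalic voicing): /s/ is a voiceless obstruent between vowels /o/ and /e/, so it voices to [z]. /f/ is a voiceless obstruent between vowels /e/ and /i/, so it voices to [v]. /hjezoddohosefira/ → hjezoddohozevira.
Rule 2 (intervocalic h-deletion): /h/ occurs between vowels /o/ and /o/, so it deletes. /hjezoddohozevira/ → hjezoddoozevira.
Rule 3 (regressive voicing assimilation): no segment meets the environment; /hjezoddoozevira/ is unchanged.
Rule 4 (degemination): /dd/ is a geminate; the first /d/ deletes. /hjezoddoozevira/ → hjezodoozevira.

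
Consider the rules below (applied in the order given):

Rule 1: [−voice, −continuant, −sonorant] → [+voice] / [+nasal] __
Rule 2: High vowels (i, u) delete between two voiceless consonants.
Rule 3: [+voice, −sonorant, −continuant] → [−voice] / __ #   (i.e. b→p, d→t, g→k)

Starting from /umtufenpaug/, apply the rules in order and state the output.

umdufenbauk

Rule 1 (post-nasal voicing): /t/ is a voiceless stop immediately after the nasal /m/, so it voices to [d]. /p/ is a voiceless stop immediately after the nasal /n/, so it voices to [b]. /umtufenpaug/ → umdufenbaug.
Rule 2 (high vowel syncope): no segment meets the environment; /umdufenbaug/ is unchanged.
Rule 3 (final devoicing): /g/ is a voiced stop in word-final position, so it devoices to [k]. /umdufenbaug/ → umdufenbauk.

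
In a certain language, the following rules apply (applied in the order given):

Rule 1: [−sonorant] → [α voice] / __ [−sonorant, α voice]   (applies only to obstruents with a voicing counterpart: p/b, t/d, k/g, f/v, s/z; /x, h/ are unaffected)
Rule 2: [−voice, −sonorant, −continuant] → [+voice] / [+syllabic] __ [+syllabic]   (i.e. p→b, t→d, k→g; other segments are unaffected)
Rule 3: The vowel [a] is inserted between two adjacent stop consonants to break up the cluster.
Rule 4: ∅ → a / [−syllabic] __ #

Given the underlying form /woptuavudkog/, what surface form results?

wopatuavutakoga

Rule 1 (regressive voicing assimilation): /d/ precedes the voiceless obstruent /k/, so it devoices to [t] by assimilation. /woptuavudkog/ → woptuavutkog.
Rule 2 (intervocalic voicing): no segment meets the environment; /woptuavutkog/ is unchanged.
Rule 3 (stop-cluster a-epenthesis): /p/ and /t/ form a stop–stop cluster, so [a] is inserted between them. /t/ and /k/ form a stop–stop cluster, so [a] is inserted between them. /woptuavutkog/ → wopatuavutakog.
Rule 4 (final a-epenthesis): the form ends in the consonant /g/, so [a] is inserted word-finally. /wopatuavutakog/ → wopatuavutakoga.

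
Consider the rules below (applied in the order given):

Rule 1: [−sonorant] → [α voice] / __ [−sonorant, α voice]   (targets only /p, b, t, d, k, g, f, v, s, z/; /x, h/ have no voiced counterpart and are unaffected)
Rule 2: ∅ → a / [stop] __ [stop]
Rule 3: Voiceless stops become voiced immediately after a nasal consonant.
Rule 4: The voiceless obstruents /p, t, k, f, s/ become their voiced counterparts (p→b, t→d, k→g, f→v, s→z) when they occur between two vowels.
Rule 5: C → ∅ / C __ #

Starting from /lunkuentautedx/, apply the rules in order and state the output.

lunguendaudet

Rule 1 (regressive voicing assimilation): /d/ precedes the voiceless obstruent /x/, so it devoices to [t] by assimilation. /lunkuentautedx/ → lunkuentautetx.
Rule 2 (stop-cluster a-epenthesis): no segment meets the environment; /lunkuentautetx/ is unchanged.
Rule 3 (post-nasal voicing): /k/ is a voiceless stop immediately after the nasal /n/, so it voices to [g]. /t/ is a voiceless stop immediately after the nasal /n/, so it voices to [d]. /lunkuentautetx/ → lunguendautetx.
Rule 4 (intervocalic voicing): /t/ is a voiceless obstruent between vowels /u/ and /e/, so it voices to [d]. /lunguendautetx/ → lunguendaudetx.
Rule 5 (final cluster simplification): /x/ is the second consonant of a word-final cluster /tx/, so it deletes. /lunguendaudetx/ → lunguendaudet.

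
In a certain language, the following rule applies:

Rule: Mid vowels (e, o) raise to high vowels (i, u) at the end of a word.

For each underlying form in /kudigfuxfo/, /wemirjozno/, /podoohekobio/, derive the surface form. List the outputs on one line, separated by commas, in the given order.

/kudigfuxfo/: /o/ is a mid vowel in word-final position, so it raises to [u]. → [kudigfuxfu].
/wemirjozno/: /o/ is a mid vowel in word-final position, so it raises to [u]. → [wemirjoznu].
/podoohekobio/: /o/ is a mid vowel in word-final position, so it raises to [u]. → [podoohekobiu].

kudigfuxfu, wemirjoznu, podoohekobiu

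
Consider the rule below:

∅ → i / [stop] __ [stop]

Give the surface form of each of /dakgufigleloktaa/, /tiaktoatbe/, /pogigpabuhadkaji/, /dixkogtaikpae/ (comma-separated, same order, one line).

/dakgufigleloktaa/: /k/ and /g/ form a stop–stop cluster, so [i] is inserted between them. /k/ and /t/ form a stop–stop cluster, so [i] is inserted between them. → [dakigufiglelokitaa].
/tiaktoatbe/: /k/ and /t/ form a stop–stop cluster, so [i] is inserted between them. /t/ and /b/ form a stop–stop cluster, so [i] is inserted between them. → [tiakitoatibe].
/pogigpabuhadkaji/: /g/ and /p/ form a stop–stop cluster, so [i] is inserted between them. /d/ and /k/ form a stop–stop cluster, so [i] is inserted between them. → [pogigipabuhadikaji].
/dixkogtaikpae/: /g/ and /t/ form a stop–stop cluster, so [i] is inserted between them. /k/ and /p/ form a stop–stop cluster, so [i] is inserted between them. → [dixkogitaikipae].

dakigufiglelokitaa, tiakitoatibe, pogigipabuhadikaji, dixkogitaikipae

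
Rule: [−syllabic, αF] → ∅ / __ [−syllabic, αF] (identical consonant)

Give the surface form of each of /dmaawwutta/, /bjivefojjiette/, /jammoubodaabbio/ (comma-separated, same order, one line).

dmaawuta, bjivefojiete, jamoubodaabio

/dmaawwutta/: /ww/ is a geminate; the first /w/ deletes. /tt/ is a geminate; the first /t/ deletes. → [dmaawuta].
/bjivefojjiette/: /jj/ is a geminate; the first /j/ deletes. /tt/ is a geminate; the first /t/ deletes. → [bjivefojiete].
/jammoubodaabbio/: /mm/ is a geminate; the first /m/ deletes. /bb/ is a geminate; the first /b/ deletes. → [jamoubodaabio].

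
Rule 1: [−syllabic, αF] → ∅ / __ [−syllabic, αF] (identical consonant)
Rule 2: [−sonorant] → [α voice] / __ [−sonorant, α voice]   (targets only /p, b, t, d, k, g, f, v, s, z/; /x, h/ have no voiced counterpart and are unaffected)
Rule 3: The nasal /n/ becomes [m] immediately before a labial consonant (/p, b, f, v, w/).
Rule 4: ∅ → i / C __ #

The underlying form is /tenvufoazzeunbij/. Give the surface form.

temvufoazeumbiji

Rule 1 (degemination): /zz/ is a geminate; the first /z/ deletes. /tenvufoazzeunbij/ → tenvufoazeunbij.
Rule 2 (regressive voicing assimilation): no segment meets the environment; /tenvufoazeunbij/ is unchanged.
Rule 3 (nasal place assimilation): /n/ precedes the labial consonant /v/, so it assimilates in place to [m]. /n/ precedes the labial consonant /b/, so it assimilates in place to [m]. /tenvufoazeunbij/ → temvufoazeumbij.
Rule 4 (final i-epenthesis): the form ends in the consonant /j/, so [i] is inserted word-finally. /temvufoazeumbij/ → temvufoazeumbiji.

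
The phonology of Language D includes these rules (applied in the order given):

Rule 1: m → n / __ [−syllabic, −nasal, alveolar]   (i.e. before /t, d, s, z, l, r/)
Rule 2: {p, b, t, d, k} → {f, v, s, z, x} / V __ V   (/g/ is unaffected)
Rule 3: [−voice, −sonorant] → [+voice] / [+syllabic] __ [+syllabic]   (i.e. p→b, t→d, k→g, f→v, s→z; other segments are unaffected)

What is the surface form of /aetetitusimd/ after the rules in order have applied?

aezezizuzind

Rule 1 (nasal place assimilation): /m/ precedes the alveolar consonant /d/, so it assimilates in place to [n]. /aetetitusimd/ → aetetitusind.
Rule 2 (intervocalic spirantization): /t/ is a stop between vowels /e/ and /e/, so it spirantizes to the fricative [s]. /t/ is a stop between vowels /e/ and /i/, so it spirantizes to the fricative [s]. /t/ is a stop between vowels /i/ and /u/, so it spirantizes to the fricative [s]. /aetetitusind/ → aesesisusind.
Rule 3 (intervocalic voicing): /s/ is a voiceless obstruent between vowels /e/ and /e/, so it voices to [z]. /s/ is a voiceless obstruent between vowels /e/ and /i/, so it voices to [z]. /s/ is a voiceless obstruent between vowels /i/ and /u/, so it voices to [z]. /s/ is a voiceless obstruent between vowels /u/ and /i/, so it voices to [z]. /aesesisusind/ → aezezizuzind.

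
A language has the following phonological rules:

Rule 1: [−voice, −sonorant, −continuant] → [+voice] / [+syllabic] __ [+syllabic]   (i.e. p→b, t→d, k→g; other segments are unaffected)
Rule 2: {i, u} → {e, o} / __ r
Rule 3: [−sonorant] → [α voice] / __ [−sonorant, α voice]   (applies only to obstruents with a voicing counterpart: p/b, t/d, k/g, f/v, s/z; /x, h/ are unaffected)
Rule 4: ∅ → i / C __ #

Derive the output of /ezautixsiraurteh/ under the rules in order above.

Rule 1 (intervocalic voicing): /t/ is a voiceless stop between vowels /u/ and /i/, so it voices to [d]. /ezautixsiraurteh/ → ezaudixsiraurteh.
Rule 2 (pre-rhotic lowering): /i/ is a high vowel immediately before /r/, so it lowers to [e]. /u/ is a high vowel immediately before /r/, so it lowers to [o]. /ezaudixsiraurteh/ → ezaudixseraorteh.
Rule 3 (regressive voicing assimilation): no segment meets the environment; /ezaudixseraorteh/ is unchanged.
Rule 4 (final i-epenthesis): the form ends in the consonant /h/, so [i] is inserted word-finally. /ezaudixseraorteh/ → ezaudixseraortehi.

ezaudixseraortehi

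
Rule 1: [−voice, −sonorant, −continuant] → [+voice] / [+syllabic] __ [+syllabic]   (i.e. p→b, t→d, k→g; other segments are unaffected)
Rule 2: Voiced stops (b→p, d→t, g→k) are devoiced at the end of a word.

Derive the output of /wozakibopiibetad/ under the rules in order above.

Rule 1 (intervocalic voicing): /k/ is a voiceless stop between vowels /a/ and /i/, so it voices to [g]. /p/ is a voiceless stop between vowels /o/ and /i/, so it voices to [b]. /t/ is a voiceless stop between vowels /e/ and /a/, so it voices to [d]. /wozakibopiibetad/ → wozagibobiibedad.
Rule 2 (final devoicing): /d/ is a voiced stop in word-final position, so it devoices to [t]. /wozagibobiibedad/ → wozagibobiibedat.

wozagibobiibedat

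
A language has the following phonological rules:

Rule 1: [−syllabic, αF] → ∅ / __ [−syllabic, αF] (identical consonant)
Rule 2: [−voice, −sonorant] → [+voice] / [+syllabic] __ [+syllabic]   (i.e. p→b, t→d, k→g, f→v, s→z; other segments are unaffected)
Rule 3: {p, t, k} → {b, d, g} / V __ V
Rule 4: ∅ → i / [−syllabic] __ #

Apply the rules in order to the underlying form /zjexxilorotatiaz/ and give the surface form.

Rule 1 (degemination): /xx/ is a geminate; the first /x/ deletes. /zjexxilorotatiaz/ → zjexilorotatiaz.
Rule 2 (intervocalic voicing): /t/ is a voiceless obstruent between vowels /o/ and /a/, so it voices to [d]. /t/ is a voiceless obstruent between vowels /a/ and /i/, so it voices to [d]. /zjexilorotatiaz/ → zjexilorodadiaz.
Rule 3 (intervocalic voicing): no segment meets the environment; /zjexilorodadiaz/ is unchanged.
Rule 4 (final i-epenthesis): the form ends in the consonant /z/, so [i] is inserted word-finally. /zjexilorodadiaz/ → zjexilorodadiazi.

zjexilorodadiazi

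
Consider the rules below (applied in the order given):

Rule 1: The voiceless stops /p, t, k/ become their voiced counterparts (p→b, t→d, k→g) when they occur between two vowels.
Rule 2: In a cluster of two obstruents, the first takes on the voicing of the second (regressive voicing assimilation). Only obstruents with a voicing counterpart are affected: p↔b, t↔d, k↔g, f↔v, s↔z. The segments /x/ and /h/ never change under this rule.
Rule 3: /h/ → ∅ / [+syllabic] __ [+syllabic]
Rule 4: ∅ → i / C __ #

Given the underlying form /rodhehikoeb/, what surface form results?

Rule 1 (intervocalic voicing): /k/ is a voiceless stop between vowels /i/ and /o/, so it voices to [g]. /rodhehikoeb/ → rodhehigoeb.
Rule 2 (regressive voicing assimilation): /d/ precedes the voiceless obstruent /h/, so it devoices to [t] by assimilation. /rodhehigoeb/ → rothehigoeb.
Rule 3 (intervocalic h-deletion): /h/ occurs between vowels /e/ and /i/, so it deletes. /rothehigoeb/ → rotheigoeb.
Rule 4 (final i-epenthesis): the form ends in the consonant /b/, so [i] is inserted word-finally. /rotheigoeb/ → rotheigoebi.

rotheigoebi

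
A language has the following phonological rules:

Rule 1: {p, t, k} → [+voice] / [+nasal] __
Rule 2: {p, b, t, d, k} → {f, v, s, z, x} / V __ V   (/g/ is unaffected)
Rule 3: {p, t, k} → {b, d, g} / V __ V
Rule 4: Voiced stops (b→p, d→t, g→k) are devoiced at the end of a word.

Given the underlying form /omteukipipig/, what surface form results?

Rule 1 (post-nasal voicing): /t/ is a voiceless stop immediately after the nasal /m/, so it voices to [d]. /omteukipipig/ → omdeukipipig.
Rule 2 (intervocalic spirantization): /k/ is a stop between vowels /u/ and /i/, so it spirantizes to the fricative [x]. /p/ is a stop between vowels /i/ and /i/, so it spirantizes to the fricative [f]. /p/ is a stop between vowels /i/ and /i/, so it spirantizes to the fricative [f]. /omdeukipipig/ → omdeuxififig.
Rule 3 (intervocalic voicing): no segment meets the environment; /omdeuxififig/ is unchanged.
Rule 4 (final devoicing): /g/ is a voiced stop in word-final position, so it devoices to [k]. /omdeuxififig/ → omdeuxififik.

omdeuxififik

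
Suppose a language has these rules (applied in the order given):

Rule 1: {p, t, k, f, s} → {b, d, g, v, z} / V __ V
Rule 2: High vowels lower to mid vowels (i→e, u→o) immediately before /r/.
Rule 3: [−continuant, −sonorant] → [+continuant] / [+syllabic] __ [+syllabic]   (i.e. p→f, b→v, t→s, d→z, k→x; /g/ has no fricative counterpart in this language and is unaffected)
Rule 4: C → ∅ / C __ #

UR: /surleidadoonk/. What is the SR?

sorleizazoon

Rule 1 (intervocalic voicing): no segment meets the environment; /surleidadoonk/ is unchanged.
Rule 2 (pre-rhotic lowering): /u/ is a high vowel immediately before /r/, so it lowers to [o]. /surleidadoonk/ → sorleidadoonk.
Rule 3 (intervocalic spirantization): /d/ is a stop between vowels /i/ and /a/, so it spirantizes to the fricative [z]. /d/ is a stop between vowels /a/ and /o/, so it spirantizes to the fricative [z]. /sorleidadoonk/ → sorleizazoonk.
Rule 4 (final cluster simplification): /k/ is the second consonant of a word-final cluster /nk/, so it deletes. /sorleizazoonk/ → sorleizazoon.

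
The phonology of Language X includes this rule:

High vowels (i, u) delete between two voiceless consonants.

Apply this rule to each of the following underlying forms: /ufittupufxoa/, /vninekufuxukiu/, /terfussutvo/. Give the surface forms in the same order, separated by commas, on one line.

/ufittupufxoa/: /i/ is a high vowel flanked by voiceless consonants /f/ and /t/, so it deletes. /u/ is a high vowel flanked by voiceless consonants /t/ and /p/, so it deletes. /u/ is a high vowel flanked by voiceless consonants /p/ and /f/, so it deletes. → [ufttpfxoa].
/vninekufuxukiu/: /u/ is a high vowel flanked by voiceless consonants /k/ and /f/, so it deletes. /u/ is a high vowel flanked by voiceless consonants /f/ and /x/, so it deletes. /u/ is a high vowel flanked by voiceless consonants /x/ and /k/, so it deletes. → [vninekfxkiu].
/terfussutvo/: /u/ is a high vowel flanked by voiceless consonants /f/ and /s/, so it deletes. /u/ is a high vowel flanked by voiceless consonants /s/ and /t/, so it deletes. → [terfsstvo].

ufttpfxoa, vninekfxkiu, terfsstvo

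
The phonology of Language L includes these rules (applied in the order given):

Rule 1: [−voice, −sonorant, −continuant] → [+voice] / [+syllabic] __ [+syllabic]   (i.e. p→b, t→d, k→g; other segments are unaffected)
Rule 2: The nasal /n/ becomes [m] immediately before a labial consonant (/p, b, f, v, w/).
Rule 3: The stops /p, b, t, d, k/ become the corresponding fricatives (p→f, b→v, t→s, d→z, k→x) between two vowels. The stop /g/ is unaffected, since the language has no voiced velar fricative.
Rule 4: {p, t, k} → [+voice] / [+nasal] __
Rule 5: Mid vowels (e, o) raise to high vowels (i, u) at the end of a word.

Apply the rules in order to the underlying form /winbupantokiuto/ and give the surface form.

Rule 1 (intervocalic voicing): /p/ is a voiceless stop between vowels /u/ and /a/, so it voices to [b]. /k/ is a voiceless stop between vowels /o/ and /i/, so it voices to [g]. /t/ is a voiceless stop between vowels /u/ and /o/, so it voices to [d]. /winbupantokiuto/ → winbubantogiudo.
Rule 2 (nasal place assimilation): /n/ precedes the labial consonant /b/, so it assimilates in place to [m]. /winbubantogiudo/ → wimbubantogiudo.
Rule 3 (intervocalic spirantization): /b/ is a stop between vowels /u/ and /a/, so it spirantizes to the fricative [v]. /d/ is a stop between vowels /u/ and /o/, so it spirantizes to the fricative [z]. /wimbubantogiudo/ → wimbuvantogiuzo.
Rule 4 (post-nasal voicing): /t/ is a voiceless stop immediately after the nasal /n/, so it voices to [d]. /wimbuvantogiuzo/ → wimbuvandogiuzo.
Rule 5 (final vowel raising): /o/ is a mid vowel in word-final position, so it raises to [u]. /wimbuvandogiuzo/ → wimbuvandogiuzu.

wimbuvandogiuzu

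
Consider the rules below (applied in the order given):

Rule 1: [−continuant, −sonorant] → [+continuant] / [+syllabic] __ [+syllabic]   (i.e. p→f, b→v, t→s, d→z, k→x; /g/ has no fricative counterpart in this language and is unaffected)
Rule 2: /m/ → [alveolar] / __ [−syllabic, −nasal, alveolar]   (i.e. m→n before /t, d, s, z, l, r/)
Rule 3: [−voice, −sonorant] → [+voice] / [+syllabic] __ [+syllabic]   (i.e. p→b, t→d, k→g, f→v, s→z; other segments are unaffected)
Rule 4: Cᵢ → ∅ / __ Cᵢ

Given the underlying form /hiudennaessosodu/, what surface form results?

Rule 1 (intervocalic spirantization): /d/ is a stop between vowels /u/ and /e/, so it spirantizes to the fricative [z]. /d/ is a stop between vowels /o/ and /u/, so it spirantizes to the fricative [z]. /hiudennaessosodu/ → hiuzennaessosozu.
Rule 2 (nasal place assimilation): no segment meets the environment; /hiuzennaessosozu/ is unchanged.
Rule 3 (intervocalic voicing): /s/ is a voiceless obstruent between vowels /o/ and /o/, so it voices to [z]. /hiuzennaessosozu/ → hiuzennaessozozu.
Rule 4 (degemination): /nn/ is a geminate; the first /n/ deletes. /ss/ is a geminate; the first /s/ deletes. /hiuzennaessozozu/ → hiuzenaesozozu.

hiuzenaesozozu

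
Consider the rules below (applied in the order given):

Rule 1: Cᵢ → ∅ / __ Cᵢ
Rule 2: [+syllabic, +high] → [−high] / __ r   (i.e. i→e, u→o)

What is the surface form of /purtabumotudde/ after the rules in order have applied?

portabumotude

Rule 1 (degemination): /dd/ is a geminate; the first /d/ deletes. /purtabumotudde/ → purtabumotude.
Rule 2 (pre-rhotic lowering): /u/ is a high vowel immediately before /r/, so it lowers to [o]. /purtabumotude/ → portabumotude.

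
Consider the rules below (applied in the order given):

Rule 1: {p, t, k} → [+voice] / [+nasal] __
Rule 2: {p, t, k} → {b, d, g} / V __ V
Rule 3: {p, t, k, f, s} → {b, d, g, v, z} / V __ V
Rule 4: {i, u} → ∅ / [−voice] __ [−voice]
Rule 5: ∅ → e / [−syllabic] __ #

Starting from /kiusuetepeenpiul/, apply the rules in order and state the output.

Rule 1 (post-nasal voicing): /p/ is a voiceless stop immediately after the nasal /n/, so it voices to [b]. /kiusuetepeenpiul/ → kiusuetepeenbiul.
Rule 2 (intervocalic voicing): /t/ is a voiceless stop between vowels /e/ and /e/, so it voices to [d]. /p/ is a voiceless stop between vowels /e/ and /e/, so it voices to [b]. /kiusuetepeenbiul/ → kiusuedebeenbiul.
Rule 3 (intervocalic voicing): /s/ is a voiceless obstruent between vowels /u/ and /u/, so it voices to [z]. /kiusuedebeenbiul/ → kiuzuedebeenbiul.
Rule 4 (high vowel syncope): no segment meets the environment; /kiuzuedebeenbiul/ is unchanged.
Rule 5 (final e-epenthesis): the form ends in the consonant /l/, so [e] is inserted word-finally. /kiuzuedebeenbiul/ → kiuzuedebeenbiule.

kiuzuedebeenbiule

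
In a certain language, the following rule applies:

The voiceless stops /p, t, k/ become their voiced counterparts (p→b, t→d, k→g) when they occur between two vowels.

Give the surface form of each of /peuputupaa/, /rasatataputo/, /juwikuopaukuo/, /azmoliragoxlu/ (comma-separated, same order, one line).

/peuputupaa/: /p/ is a voiceless stop between vowels /u/ and /u/, so it voices to [b]. /t/ is a voiceless stop between vowels /u/ and /u/, so it voices to [d]. /p/ is a voiceless stop between vowels /u/ and /a/, so it voices to [b]. → [peubudubaa].
/rasatataputo/: /t/ is a voiceless stop between vowels /a/ and /a/, so it voices to [d]. /t/ is a voiceless stop between vowels /a/ and /a/, so it voices to [d]. /p/ is a voiceless stop between vowels /a/ and /u/, so it voices to [b]. /t/ is a voiceless stop between vowels /u/ and /o/, so it voices to [d]. → [rasadadabudo].
/juwikuopaukuo/: /k/ is a voiceless stop between vowels /i/ and /u/, so it voices to [g]. /p/ is a voiceless stop between vowels /o/ and /a/, so it voices to [b]. /k/ is a voiceless stop between vowels /u/ and /u/, so it voices to [g]. → [juwiguobauguo].
/azmoliragoxlu/: the rule's environment is not met; surfaces unchanged as [azmoliragoxlu].

peubudubaa, rasadadabudo, juwiguobauguo, azmoliragoxlu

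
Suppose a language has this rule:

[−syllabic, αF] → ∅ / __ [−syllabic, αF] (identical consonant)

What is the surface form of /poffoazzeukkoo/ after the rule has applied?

/ff/ is a geminate; the first /f/ deletes.
/zz/ is a geminate; the first /z/ deletes.
/kk/ is a geminate; the first /k/ deletes.
Surface form: [pofoazeukoo].

pofoazeukoo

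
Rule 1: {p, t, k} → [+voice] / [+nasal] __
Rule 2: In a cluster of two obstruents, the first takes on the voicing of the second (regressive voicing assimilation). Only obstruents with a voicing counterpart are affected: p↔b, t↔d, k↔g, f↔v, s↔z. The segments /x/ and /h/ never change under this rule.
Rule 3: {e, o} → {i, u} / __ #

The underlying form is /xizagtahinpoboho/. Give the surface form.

xizaktahinbobohu

Rule 1 (post-nasal voicing): /p/ is a voiceless stop immediately after the nasal /n/, so it voices to [b]. /xizagtahinpoboho/ → xizagtahinboboho.
Rule 2 (regressive voicing assimilation): /g/ precedes the voiceless obstruent /t/, so it devoices to [k] by assimilation. /xizagtahinboboho/ → xizaktahinboboho.
Rule 3 (final vowel raising): /o/ is a mid vowel in word-final position, so it raises to [u]. /xizaktahinboboho/ → xizaktahinbobohu.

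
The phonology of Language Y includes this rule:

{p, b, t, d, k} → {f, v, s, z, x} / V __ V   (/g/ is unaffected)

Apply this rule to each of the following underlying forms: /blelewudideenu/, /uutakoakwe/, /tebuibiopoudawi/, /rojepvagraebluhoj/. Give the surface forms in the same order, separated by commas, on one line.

/blelewudideenu/: /d/ is a stop between vowels /u/ and /i/, so it spirantizes to the fricative [z]. /d/ is a stop between vowels /i/ and /e/, so it spirantizes to the fricative [z]. → [blelewuzizeenu].
/uutakoakwe/: /t/ is a stop between vowels /u/ and /a/, so it spirantizes to the fricative [s]. /k/ is a stop between vowels /a/ and /o/, so it spirantizes to the fricative [x]. → [uusaxoakwe].
/tebuibiopoudawi/: /b/ is a stop between vowels /e/ and /u/, so it spirantizes to the fricative [v]. /b/ is a stop between vowels /i/ and /i/, so it spirantizes to the fricative [v]. /p/ is a stop between vowels /o/ and /o/, so it spirantizes to the fricative [f]. /d/ is a stop between vowels /u/ and /a/, so it spirantizes to the fricative [z]. → [tevuiviofouzawi].
/rojepvagraebluhoj/: the rule's environment is not met; surfaces unchanged as [rojepvagraebluhoj].

blelewuzizeenu, uusaxoakwe, tevuiviofouzawi, rojepvagraebluhoj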